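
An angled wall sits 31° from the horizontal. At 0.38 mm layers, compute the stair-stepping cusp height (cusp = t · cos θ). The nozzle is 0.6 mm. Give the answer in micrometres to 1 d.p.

h_c = t·cos θ = 0.38 × 0.8572 = 0.325736 mm (325.7 μm).

325.7 μm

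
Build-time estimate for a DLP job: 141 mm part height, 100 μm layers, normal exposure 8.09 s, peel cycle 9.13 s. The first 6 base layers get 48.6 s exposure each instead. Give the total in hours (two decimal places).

6.81 hours

Layers = ⌈141/0.1⌉ = 1410.
Base layers = 6 × (48.6 + 9.13) = 346.38 s.
Remaining layers = 1404 × (8.09 + 9.13) = 24176.88 s.
Total = 346.38 + 24176.88 = 24523.26 s = 6.81 hours.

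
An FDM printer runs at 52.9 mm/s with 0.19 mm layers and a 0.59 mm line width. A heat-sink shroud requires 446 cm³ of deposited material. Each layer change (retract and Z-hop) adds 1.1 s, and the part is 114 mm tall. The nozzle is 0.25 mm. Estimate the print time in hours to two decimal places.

21.07 hours

Bead cross-section = 0.19 × 0.59, so 0.1121 mm².
Total extruded path = 446000/0.1121 = 3978590.5 mm.
Print-move time = 3978590.5 / 52.9 = 75209.7 s.
Number of layers: 114 / 0.19 → 600 (rounded up).
Non-print overhead = 600 × 1.1 = 660 s.
Total = 75209.7 + 660 = 75869.7 s = 21.07 hours.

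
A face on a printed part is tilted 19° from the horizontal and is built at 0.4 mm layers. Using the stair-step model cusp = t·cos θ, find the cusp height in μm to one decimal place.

378.2 μm

h_c = t·cos θ = 0.4 × 0.9455 = 0.3782 mm (378.2 μm).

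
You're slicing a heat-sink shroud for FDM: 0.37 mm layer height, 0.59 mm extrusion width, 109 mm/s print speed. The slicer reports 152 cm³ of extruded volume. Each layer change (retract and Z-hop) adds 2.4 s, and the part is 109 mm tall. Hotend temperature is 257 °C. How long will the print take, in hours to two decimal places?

1.97 hours

Bead cross-section: 0.37 × 0.59 → 0.2183 mm².
Total extruded path = 152000/0.2183 = 696289.5 mm.
Print-move time = 696289.5 / 109 = 6388 s.
Layer count = ceil(109 / 0.37) = 295.
Non-print overhead = 295 × 2.4 = 708 s.
Total = 6388 + 708 = 7096 s = 1.97 hours.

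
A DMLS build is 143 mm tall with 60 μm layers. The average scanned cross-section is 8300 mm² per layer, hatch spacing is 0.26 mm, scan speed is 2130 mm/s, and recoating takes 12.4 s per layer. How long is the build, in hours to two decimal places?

Layers = ⌈143/0.06⌉ = 2384.
Hatch length per layer: 8300 / 0.26 → 31923.1 mm.
Per-layer scan time = 31923.1 / 2130 = 14.9874 s.
Time per layer = 14.9874 + 12.4 = 27.3874 s.
Total: 2384 × 27.3874 s = 65291.5616 s → 18.14 hours.

18.14 hours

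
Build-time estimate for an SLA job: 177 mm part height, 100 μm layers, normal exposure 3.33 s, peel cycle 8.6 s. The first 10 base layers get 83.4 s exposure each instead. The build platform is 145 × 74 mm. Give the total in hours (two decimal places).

Number of layers: 177 / 0.1 → 1770 (rounded up).
Bottom layers = 10 × (83.4 + 8.6) = 920 s.
Normal layers: 1760 × (3.33 + 8.6) → 20996.8 s.
Sum: 920 + 20996.8 = 21916.8 s → 6.09 hours.

6.09 hours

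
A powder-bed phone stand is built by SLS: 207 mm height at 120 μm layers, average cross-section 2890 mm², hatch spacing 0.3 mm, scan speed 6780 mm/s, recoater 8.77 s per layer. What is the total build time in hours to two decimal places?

Layers = ⌈207/0.12⌉ = 1725.
Per-layer scan distance: 2890 / 0.3 → 9633.3 mm.
Laser time per layer: 9633.3 / 6780 → 1.4208 s.
Layer cycle = 1.4208 + 8.77 = 10.1908 s.
Total: 1725 × 10.1908 s = 17579.13 s → 4.88 hours.

4.88 hours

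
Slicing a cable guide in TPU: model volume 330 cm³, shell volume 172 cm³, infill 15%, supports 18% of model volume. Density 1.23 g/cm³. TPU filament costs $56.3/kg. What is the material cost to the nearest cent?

$17.67

Infill region = 330 − 172, so 158 cm³.
Infill deposited: 0.15 × 158 → 23.7 cm³.
Support = 0.18 × 330, so 59.4 cm³.
Total extruded = 172 + 23.7 + 59.4 = 255.1 cm³.
Mass = 255.1 × 1.23, so 313.773 g.
At $56.3/kg: 313.773/1000 × 56.3 = $17.67.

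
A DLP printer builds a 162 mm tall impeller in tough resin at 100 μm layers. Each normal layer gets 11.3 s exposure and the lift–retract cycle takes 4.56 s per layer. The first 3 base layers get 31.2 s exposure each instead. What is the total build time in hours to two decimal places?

7.15 hours

Number of layers: 162 / 0.1 → 1620 (rounded up).
Burn-in layers = 3 × (31.2 + 4.56) = 107.28 s.
Remaining layers: 1617 × (11.3 + 4.56) → 25645.62 s.
Total = 107.28 + 25645.62 = 25752.9 s = 7.15 hours.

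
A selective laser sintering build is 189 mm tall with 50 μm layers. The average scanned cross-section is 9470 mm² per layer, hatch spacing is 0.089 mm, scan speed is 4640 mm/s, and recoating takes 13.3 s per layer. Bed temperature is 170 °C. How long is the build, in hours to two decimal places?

Layers = ⌈189/0.05⌉ = 3780.
Per-layer scan distance = 9470 / 0.089, so 106404.5 mm.
Scan time per layer: 106404.5 / 4640 → 22.932 s.
Per-layer time = 22.932 + 13.3, so 36.232 s.
Total: 3780 × 36.232 s = 136956.96 s → 38.04 hours.

38.04 hours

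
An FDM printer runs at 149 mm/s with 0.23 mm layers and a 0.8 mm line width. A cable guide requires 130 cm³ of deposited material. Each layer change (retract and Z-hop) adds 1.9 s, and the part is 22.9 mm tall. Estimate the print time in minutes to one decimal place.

Bead cross-section = 0.23 × 0.8, so 0.184 mm².
Total extruded path = 130000/0.184 = 706521.7 mm.
Extrusion time: 706521.7 / 149 → 4741.8 s.
Number of layers: 22.9 / 0.23 → 100 (rounded up).
Layer-change overhead = 100 × 1.9 = 190 s.
Total = 4741.8 + 190 = 4931.8 s = 82.2 minutes.

82.2 minutes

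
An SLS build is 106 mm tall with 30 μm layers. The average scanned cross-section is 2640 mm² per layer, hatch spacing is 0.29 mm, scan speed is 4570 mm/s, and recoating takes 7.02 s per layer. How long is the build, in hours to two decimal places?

Layer count = ceil(106 / 0.03) = 3534.
Scan path per layer = 2640 / 0.29, so 9103.4 mm.
Laser time per layer: 9103.4 / 4570 → 1.992 s.
Layer cycle = 1.992 + 7.02 = 9.012 s.
Build time = 3534 × 9.012 = 31848.408 s = 8.85 hours.

8.85 hours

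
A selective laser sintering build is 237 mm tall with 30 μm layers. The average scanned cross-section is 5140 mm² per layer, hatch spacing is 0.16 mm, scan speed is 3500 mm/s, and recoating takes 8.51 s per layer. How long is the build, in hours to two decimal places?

38.82 hours

Number of layers: 237 / 0.03 → 7900 (rounded up).
Scan path per layer: 5140 / 0.16 → 32125 mm.
Laser time per layer = 32125 / 3500, so 9.1786 s.
Per-layer time = 9.1786 + 8.51, so 17.6886 s.
Total: 7900 × 17.6886 s = 139739.94 s → 38.82 hours.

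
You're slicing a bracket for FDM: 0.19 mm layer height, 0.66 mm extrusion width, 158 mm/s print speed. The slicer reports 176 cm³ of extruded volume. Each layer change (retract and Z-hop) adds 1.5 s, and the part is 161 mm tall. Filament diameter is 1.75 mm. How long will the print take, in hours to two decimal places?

Bead cross-section = 0.19 × 0.66, so 0.1254 mm².
Total extruded path = 176000/0.1254 = 1403508.8 mm.
Time extruding = 1403508.8 / 158, so 8883 s.
Layer count = ceil(161 / 0.19) = 848.
Z-hop total = 848 × 1.5, so 1272 s.
Total = 8883 + 1272 = 10155 s = 2.82 hours.

2.82 hours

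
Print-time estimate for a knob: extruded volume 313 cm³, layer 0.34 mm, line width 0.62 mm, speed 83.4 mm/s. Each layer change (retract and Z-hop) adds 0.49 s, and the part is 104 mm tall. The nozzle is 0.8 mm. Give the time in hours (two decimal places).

4.99 hours

Extrusion cross-section: 0.34 × 0.62 → 0.2108 mm².
Total extruded path = 313000/0.2108 = 1484819.7 mm.
Extrusion time: 1484819.7 / 83.4 → 17803.6 s.
Number of layers: 104 / 0.34 → 306 (rounded up).
Layer-change overhead: 306 × 0.49 → 149.94 s.
Altogether 17803.6 + 149.94 = 17953.54 s, i.e. 4.99 hours.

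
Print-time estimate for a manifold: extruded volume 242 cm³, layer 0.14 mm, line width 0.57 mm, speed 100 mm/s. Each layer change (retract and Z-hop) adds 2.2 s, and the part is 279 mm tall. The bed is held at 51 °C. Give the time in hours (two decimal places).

9.64 hours

Bead cross-section: 0.14 × 0.57 → 0.0798 mm².
Toolpath length = 242 cm³ / 0.0798 mm² = 242000 / 0.0798 = 3032581.5 mm.
Time extruding = 3032581.5 / 100, so 30325.8 s.
Layer count = ceil(279 / 0.14) = 1993.
Non-print overhead: 1993 × 2.2 → 4384.6 s.
Altogether 30325.8 + 4384.6 = 34710.4 s, i.e. 9.64 hours.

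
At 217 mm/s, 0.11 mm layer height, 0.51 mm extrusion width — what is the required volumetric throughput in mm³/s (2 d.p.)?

12.17

A = 0.11 × 0.51 = 0.0561 mm².
Volumetric flow = 217 × 0.0561 = 12.17 mm³/s.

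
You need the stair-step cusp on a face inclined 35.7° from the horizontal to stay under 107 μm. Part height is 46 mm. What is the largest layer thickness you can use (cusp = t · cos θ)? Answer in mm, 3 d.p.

0.132 mm

cos(35.7°) = 0.8121; t_max = 0.107/0.8121 = 0.132 mm.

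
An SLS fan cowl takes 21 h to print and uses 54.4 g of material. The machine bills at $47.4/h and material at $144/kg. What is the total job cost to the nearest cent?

Machine cost = 47.4 × 21, so $995.40.
Material charge: 144 × 54.4/1000 → $7.8336.
Job cost: 995.40 + 7.8336 = 1003.2336 ≈ $1003.23.

$1003.23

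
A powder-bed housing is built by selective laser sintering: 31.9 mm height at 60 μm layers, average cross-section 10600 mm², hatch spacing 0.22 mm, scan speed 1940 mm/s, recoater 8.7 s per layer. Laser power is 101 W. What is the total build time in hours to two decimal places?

4.96 hours

Number of layers: 31.9 / 0.06 → 532 (rounded up).
Hatch length per layer = 10600 / 0.22, so 48181.8 mm.
Per-layer scan time = 48181.8 / 1940, so 24.836 s.
Time per layer: 24.836 + 8.7 → 33.536 s.
Build time = 532 × 33.536 = 17841.152 s = 4.96 hours.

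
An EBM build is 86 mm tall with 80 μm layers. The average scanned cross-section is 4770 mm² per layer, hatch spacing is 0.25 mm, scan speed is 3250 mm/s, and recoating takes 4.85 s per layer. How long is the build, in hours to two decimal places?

3.20 hours

Layers = ⌈86/0.08⌉ = 1075.
Scan path per layer = 4770 / 0.25, so 19080 mm.
Beam time per layer = 19080 / 3250, so 5.8708 s.
Layer cycle: 5.8708 + 4.85 → 10.7208 s.
Build time = 1075 × 10.7208 = 11524.86 s = 3.20 hours.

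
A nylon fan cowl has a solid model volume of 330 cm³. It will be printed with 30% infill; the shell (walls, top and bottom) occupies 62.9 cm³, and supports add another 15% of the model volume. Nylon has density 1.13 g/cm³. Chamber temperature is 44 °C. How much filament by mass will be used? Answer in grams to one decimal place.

217.6 g

Infill region = 330 − 62.9, so 267.1 cm³.
Infill deposited = 0.30 × 267.1 = 80.13 cm³.
Support = 0.15 × 330, so 49.5 cm³.
Total extruded = 62.9 + 80.13 + 49.5, so 192.53 cm³.
Mass = 192.53 × 1.13, so 217.5589 g.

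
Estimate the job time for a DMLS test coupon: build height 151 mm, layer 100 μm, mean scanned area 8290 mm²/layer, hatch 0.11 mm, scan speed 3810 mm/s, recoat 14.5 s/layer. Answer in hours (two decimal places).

Number of layers: 151 / 0.1 → 1510 (rounded up).
Scan path per layer = 8290 / 0.11, so 75363.6 mm.
Laser time per layer = 75363.6 / 3810, so 19.7805 s.
Per-layer time = 19.7805 + 14.5 = 34.2805 s.
1510 layers × 34.2805 s/layer = 51763.555 s, i.e. 14.38 hours.

14.38 hours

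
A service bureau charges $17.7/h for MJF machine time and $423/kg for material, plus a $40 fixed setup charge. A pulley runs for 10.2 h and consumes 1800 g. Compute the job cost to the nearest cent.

Machine cost = 17.7 × 10.2, so $180.54.
Feedstock cost: 423 × 1800/1000 → $761.40.
Total = 180.54 + 761.40 + 40 = $981.94.

$981.94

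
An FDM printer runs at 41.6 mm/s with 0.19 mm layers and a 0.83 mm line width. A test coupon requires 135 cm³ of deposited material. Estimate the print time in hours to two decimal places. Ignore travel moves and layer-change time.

5.72 hours

Extrusion cross-section = 0.19 × 0.83, so 0.1577 mm².
Path length: 135000 mm³ / 0.1577 mm² → 856055.8 mm.
Print-move time = 856055.8 / 41.6 = 20578.3 s.
That's 20578.3 s → 5.72 hours.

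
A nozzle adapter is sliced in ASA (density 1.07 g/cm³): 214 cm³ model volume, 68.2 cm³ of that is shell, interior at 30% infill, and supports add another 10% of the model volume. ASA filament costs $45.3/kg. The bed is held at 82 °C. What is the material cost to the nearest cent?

Infill region = 214 − 68.2 = 145.8 cm³.
Infill deposited = 0.30 × 145.8, so 43.74 cm³.
Support: 0.10 × 214 → 21.4 cm³.
Deposited volume = 68.2 + 43.74 + 21.4, so 133.34 cm³.
Mass = 133.34 × 1.07 = 142.6738 g.
At $45.3/kg: 142.6738/1000 × 45.3 = $6.46.

$6.46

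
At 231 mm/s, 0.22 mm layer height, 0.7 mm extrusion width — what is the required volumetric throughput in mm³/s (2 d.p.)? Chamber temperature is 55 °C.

Bead cross-section = 0.22 × 0.7, so 0.154 mm².
Volumetric flow = 231 × 0.154 = 35.57 mm³/s.

35.57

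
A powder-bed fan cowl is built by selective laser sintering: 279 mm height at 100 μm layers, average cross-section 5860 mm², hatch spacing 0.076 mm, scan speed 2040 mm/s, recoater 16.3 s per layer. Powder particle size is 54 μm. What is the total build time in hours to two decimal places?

Layers = ⌈279/0.1⌉ = 2790.
Per-layer scan distance: 5860 / 0.076 → 77105.3 mm.
Per-layer scan time = 77105.3 / 2040, so 37.7967 s.
Layer cycle = 37.7967 + 16.3 = 54.0967 s.
Total: 2790 × 54.0967 s = 150929.793 s → 41.92 hours.

41.92 hours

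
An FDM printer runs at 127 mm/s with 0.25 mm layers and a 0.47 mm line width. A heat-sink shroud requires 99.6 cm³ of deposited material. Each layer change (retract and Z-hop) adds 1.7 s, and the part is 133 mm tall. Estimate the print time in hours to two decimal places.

2.11 hours

Bead cross-section = 0.25 × 0.47 = 0.1175 mm².
Path length: 99600 mm³ / 0.1175 mm² → 847659.6 mm.
Extrusion time = 847659.6 / 127 = 6674.5 s.
Number of layers: 133 / 0.25 → 532 (rounded up).
Layer-change overhead = 532 × 1.7, so 904.4 s.
Altogether 6674.5 + 904.4 = 7578.9 s, i.e. 2.11 hours.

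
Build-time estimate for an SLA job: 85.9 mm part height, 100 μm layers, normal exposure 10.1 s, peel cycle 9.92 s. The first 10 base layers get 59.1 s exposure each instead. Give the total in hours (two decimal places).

4.91 hours

Layers = ⌈85.9/0.1⌉ = 859.
Burn-in layers: 10 × (59.1 + 9.92) → 690.2 s.
Remaining layers: 849 × (10.1 + 9.92) → 16996.98 s.
Total = 690.2 + 16996.98 = 17687.18 s = 4.91 hours.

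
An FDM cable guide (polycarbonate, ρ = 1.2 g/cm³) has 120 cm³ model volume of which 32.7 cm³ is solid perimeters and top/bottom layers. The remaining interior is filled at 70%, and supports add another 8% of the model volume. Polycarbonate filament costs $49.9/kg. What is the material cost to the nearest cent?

$6.19

Volume inside the shell = 120 − 32.7 = 87.3 cm³.
Infill volume = 0.70 × 87.3, so 61.11 cm³.
Support = 0.08 × 120 = 9.6 cm³.
Deposited volume: 32.7 + 61.11 + 9.6 → 103.41 cm³.
Mass: 103.41 × 1.2 → 124.092 g.
Cost = 124.092 g / 1000 × $49.9/kg = $6.19.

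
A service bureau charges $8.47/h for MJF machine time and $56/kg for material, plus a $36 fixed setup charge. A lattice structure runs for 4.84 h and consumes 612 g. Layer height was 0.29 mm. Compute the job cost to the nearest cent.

Time charge = 8.47 × 4.84, so $40.9948.
Material cost: 56 × 612/1000 → $34.272.
Total = 40.9948 + 34.272 + 36 = 111.2668 ≈ $111.27.

$111.27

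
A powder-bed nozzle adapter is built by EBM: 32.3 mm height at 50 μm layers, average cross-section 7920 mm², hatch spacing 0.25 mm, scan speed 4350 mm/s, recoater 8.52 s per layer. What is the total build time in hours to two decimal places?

2.84 hours

Number of layers: 32.3 / 0.05 → 646 (rounded up).
Hatch length per layer: 7920 / 0.25 → 31680 mm.
Per-layer scan time = 31680 / 4350 = 7.2828 s.
Layer cycle = 7.2828 + 8.52, so 15.8028 s.
646 layers × 15.8028 s/layer = 10208.6088 s, i.e. 2.84 hours.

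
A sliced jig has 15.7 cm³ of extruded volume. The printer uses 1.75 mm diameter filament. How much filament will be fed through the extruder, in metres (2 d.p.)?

Cross-section of 1.75 mm filament: π·(1.75/2)² = 2.4053 mm².
Length = 15.7 cm³ / 2.4053 mm² = 15700 / 2.4053 = 6527.25 mm = 6.53 m.

6.53 m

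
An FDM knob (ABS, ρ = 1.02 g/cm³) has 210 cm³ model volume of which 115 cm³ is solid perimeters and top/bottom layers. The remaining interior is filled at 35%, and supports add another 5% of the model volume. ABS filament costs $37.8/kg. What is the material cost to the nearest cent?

Interior volume: 210 − 115 → 95 cm³.
Infill deposited: 0.35 × 95 → 33.25 cm³.
Support: 0.05 × 210 → 10.5 cm³.
Total printed volume = 115 + 33.25 + 10.5 = 158.75 cm³.
Mass = 158.75 × 1.02 = 161.925 g.
Cost = 161.925 g / 1000 × $37.8/kg = $6.12.

$6.12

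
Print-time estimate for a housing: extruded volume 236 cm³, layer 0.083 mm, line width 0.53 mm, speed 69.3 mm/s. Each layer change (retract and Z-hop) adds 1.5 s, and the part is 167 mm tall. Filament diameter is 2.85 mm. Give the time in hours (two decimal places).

Extrusion cross-section = 0.083 × 0.53, so 0.04399 mm².
Path length: 236000 mm³ / 0.04399 mm² → 5364855.6 mm.
Time extruding = 5364855.6 / 69.3, so 77414.9 s.
Layers = ⌈167/0.083⌉ = 2013.
Z-hop total = 2013 × 1.5 = 3019.5 s.
Total = 77414.9 + 3019.5 = 80434.4 s = 22.34 hours.

22.34 hours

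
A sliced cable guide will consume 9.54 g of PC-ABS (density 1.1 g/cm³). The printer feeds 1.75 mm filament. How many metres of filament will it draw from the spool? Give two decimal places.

Extruded volume: 9.54/1.1 = 8.6727 cm³ (8672.7 mm³).
Filament cross-section = π × (1.75/2)² = 2.4053 mm².
Length = 8672.7 / 2.4053 = 3605.66 mm = 3.61 m.

3.61 m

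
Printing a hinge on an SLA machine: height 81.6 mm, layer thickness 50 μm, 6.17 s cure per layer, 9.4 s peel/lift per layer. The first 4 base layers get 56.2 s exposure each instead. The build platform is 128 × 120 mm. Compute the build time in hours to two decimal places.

Layers = ⌈81.6/0.05⌉ = 1632.
Base layers = 4 × (56.2 + 9.4) = 262.4 s.
Regular layers: 1628 × (6.17 + 9.4) → 25347.96 s.
Total = 262.4 + 25347.96 = 25610.36 s = 7.11 hours.

7.11 hours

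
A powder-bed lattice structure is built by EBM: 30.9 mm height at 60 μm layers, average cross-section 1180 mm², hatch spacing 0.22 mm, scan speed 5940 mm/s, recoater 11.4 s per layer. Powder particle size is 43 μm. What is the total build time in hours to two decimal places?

Layers = ⌈30.9/0.06⌉ = 515.
Hatch length per layer = 1180 / 0.22, so 5363.6 mm.
Beam time per layer = 5363.6 / 5940, so 0.903 s.
Layer cycle = 0.903 + 11.4 = 12.303 s.
515 layers × 12.303 s/layer = 6336.045 s, i.e. 1.76 hours.

1.76 hours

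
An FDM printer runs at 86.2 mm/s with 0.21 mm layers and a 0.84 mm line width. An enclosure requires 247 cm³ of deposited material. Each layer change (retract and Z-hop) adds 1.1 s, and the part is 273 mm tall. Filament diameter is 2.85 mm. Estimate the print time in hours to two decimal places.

4.91 hours

Extrusion cross-section = 0.21 × 0.84, so 0.1764 mm².
Path length: 247000 mm³ / 0.1764 mm² → 1400226.8 mm.
Time extruding = 1400226.8 / 86.2 = 16243.9 s.
Layers = ⌈273/0.21⌉ = 1300.
Z-hop total = 1300 × 1.1, so 1430 s.
Total = 16243.9 + 1430 = 17673.9 s = 4.91 hours.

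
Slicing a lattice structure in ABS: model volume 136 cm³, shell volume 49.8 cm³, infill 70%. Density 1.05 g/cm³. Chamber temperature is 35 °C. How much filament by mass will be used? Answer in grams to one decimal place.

115.6 g

Infill region = 136 − 49.8 = 86.2 cm³.
Infill deposited: 0.70 × 86.2 → 60.34 cm³.
Total printed volume = 49.8 + 60.34, so 110.14 cm³.
Mass = 110.14 × 1.05 = 115.647 g.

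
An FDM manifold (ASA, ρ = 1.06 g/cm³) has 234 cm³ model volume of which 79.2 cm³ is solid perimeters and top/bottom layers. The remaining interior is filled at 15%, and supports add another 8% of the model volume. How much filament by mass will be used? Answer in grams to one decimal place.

Infill region = 234 − 79.2 = 154.8 cm³.
Infill deposited = 0.15 × 154.8, so 23.22 cm³.
Support = 0.08 × 234 = 18.72 cm³.
Deposited volume = 79.2 + 23.22 + 18.72, so 121.14 cm³.
Mass = 121.14 × 1.06 = 128.4084 g.

128.4 g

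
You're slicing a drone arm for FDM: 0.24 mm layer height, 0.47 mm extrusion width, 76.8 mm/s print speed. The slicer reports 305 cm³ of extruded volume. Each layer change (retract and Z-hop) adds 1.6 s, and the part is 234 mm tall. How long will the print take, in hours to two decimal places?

10.21 hours

Line area = 0.24 × 0.47, so 0.1128 mm².
Path length: 305000 mm³ / 0.1128 mm² → 2703900.7 mm.
Print-move time: 2703900.7 / 76.8 → 35207 s.
Layers = ⌈234/0.24⌉ = 975.
Non-print overhead = 975 × 1.6, so 1560 s.
Altogether 35207 + 1560 = 36767 s, i.e. 10.21 hours.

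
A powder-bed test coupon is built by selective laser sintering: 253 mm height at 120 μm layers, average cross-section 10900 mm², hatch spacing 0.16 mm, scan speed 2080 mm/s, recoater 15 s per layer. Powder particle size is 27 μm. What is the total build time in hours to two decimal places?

Layers = ⌈253/0.12⌉ = 2109.
Hatch length per layer = 10900 / 0.16, so 68125 mm.
Scan time per layer: 68125 / 2080 → 32.7524 s.
Time per layer = 32.7524 + 15, so 47.7524 s.
2109 layers × 47.7524 s/layer = 100709.8116 s, i.e. 27.97 hours.

27.97 hours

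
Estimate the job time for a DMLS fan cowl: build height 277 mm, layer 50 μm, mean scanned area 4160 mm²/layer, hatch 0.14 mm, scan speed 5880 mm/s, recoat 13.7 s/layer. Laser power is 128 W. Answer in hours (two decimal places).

Number of layers: 277 / 0.05 → 5540 (rounded up).
Hatch length per layer = 4160 / 0.14, so 29714.3 mm.
Per-layer scan time = 29714.3 / 5880 = 5.0535 s.
Layer cycle = 5.0535 + 13.7, so 18.7535 s.
Build time = 5540 × 18.7535 = 103894.39 s = 28.86 hours.

28.86 hours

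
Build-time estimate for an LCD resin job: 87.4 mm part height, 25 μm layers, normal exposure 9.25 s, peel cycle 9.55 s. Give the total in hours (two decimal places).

Layers = ⌈87.4/0.025⌉ = 3496.
Each layer takes = 9.25 + 9.55, so 18.8 s.
Total = 3496 × 18.8 = 65724.8 s = 18.26 hours.

18.26 hours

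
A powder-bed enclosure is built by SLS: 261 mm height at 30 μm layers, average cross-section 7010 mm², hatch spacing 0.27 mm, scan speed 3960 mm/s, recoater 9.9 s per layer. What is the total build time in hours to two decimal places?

39.77 hours

Number of layers: 261 / 0.03 → 8700 (rounded up).
Hatch length per layer: 7010 / 0.27 → 25963 mm.
Per-layer scan time = 25963 / 3960, so 6.5563 s.
Per-layer time = 6.5563 + 9.9 = 16.4563 s.
8700 layers × 16.4563 s/layer = 143169.81 s, i.e. 39.77 hours.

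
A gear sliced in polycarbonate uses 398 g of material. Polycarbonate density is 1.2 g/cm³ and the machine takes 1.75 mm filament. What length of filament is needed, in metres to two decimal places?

137.89 m

Volume = 398 g / 1.2 g·cm⁻³ = 331.6667 cm³ = 331666.7 mm³.
Filament cross-section = π × (1.75/2)² = 2.4053 mm².
Length = 331666.7 / 2.4053 = 137889.95 mm = 137.89 m.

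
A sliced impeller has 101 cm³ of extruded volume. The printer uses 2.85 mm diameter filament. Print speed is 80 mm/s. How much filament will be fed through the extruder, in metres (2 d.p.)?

A = π r² = π × 1.425² = 6.3794 mm².
L = 101000 mm³ / 6.3794 mm² = 15832.21 mm, i.e. 15.83 m.

15.83 m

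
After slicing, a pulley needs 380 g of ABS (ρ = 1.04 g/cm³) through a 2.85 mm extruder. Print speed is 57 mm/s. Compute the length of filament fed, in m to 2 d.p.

Volume = 380 g / 1.04 g·cm⁻³ = 365.3846 cm³ = 365384.6 mm³.
Cross-section of 2.85 mm filament: π·(2.85/2)² = 6.3794 mm².
L = V/A = 365384.6/6.3794 = 57275.7 mm → 57.28 m.

57.28 m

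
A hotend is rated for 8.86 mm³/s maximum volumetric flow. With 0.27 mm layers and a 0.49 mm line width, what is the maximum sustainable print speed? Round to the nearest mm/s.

Bead cross-section: 0.27 × 0.49 → 0.1323 mm².
Max speed = 8.86 / 0.1323 = 66.97 ≈ 67 mm/s.

67 mm/s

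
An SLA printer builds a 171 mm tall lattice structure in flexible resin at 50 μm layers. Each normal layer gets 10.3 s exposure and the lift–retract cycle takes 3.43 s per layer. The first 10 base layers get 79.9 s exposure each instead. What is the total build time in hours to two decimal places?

13.24 hours

Number of layers: 171 / 0.05 → 3420 (rounded up).
Base layers = 10 × (79.9 + 3.43) = 833.3 s.
Normal layers = 3410 × (10.3 + 3.43) = 46819.3 s.
Sum: 833.3 + 46819.3 = 47652.6 s → 13.24 hours.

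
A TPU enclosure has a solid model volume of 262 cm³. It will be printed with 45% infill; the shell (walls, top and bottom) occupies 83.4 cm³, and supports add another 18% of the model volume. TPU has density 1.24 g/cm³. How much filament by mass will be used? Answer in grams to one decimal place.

Interior volume = 262 − 83.4, so 178.6 cm³.
Infill deposited = 0.45 × 178.6 = 80.37 cm³.
Support = 0.18 × 262 = 47.16 cm³.
Total extruded = 83.4 + 80.37 + 47.16, so 210.93 cm³.
Mass = 210.93 × 1.24, so 261.5532 g.

261.6 g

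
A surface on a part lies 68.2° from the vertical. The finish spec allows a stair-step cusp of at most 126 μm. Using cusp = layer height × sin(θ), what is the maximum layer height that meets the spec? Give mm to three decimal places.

0.136 mm

sin(68.2°) = 0.9285; t_max = 0.126/0.9285 = 0.136 mm.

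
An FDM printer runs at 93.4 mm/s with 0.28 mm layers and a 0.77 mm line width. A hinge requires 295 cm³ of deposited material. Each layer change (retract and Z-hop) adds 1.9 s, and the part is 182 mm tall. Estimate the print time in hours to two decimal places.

Bead cross-section = 0.28 × 0.77, so 0.2156 mm².
Path length: 295000 mm³ / 0.2156 mm² → 1368274.6 mm.
Extrusion time = 1368274.6 / 93.4, so 14649.6 s.
Number of layers: 182 / 0.28 → 650 (rounded up).
Non-print overhead: 650 × 1.9 → 1235 s.
Altogether 14649.6 + 1235 = 15884.6 s, i.e. 4.41 hours.

4.41 hours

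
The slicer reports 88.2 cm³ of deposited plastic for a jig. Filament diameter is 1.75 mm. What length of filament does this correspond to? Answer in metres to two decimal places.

36.67 m

A = π r² = π × 0.875² = 2.4053 mm².
L = 88200 mm³ / 2.4053 mm² = 36669.02 mm, i.e. 36.67 m.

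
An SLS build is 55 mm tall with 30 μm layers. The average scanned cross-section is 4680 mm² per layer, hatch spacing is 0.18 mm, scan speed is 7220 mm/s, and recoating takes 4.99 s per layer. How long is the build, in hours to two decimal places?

Number of layers: 55 / 0.03 → 1834 (rounded up).
Per-layer scan distance = 4680 / 0.18, so 26000 mm.
Per-layer scan time: 26000 / 7220 → 3.6011 s.
Time per layer = 3.6011 + 4.99, so 8.5911 s.
1834 layers × 8.5911 s/layer = 15756.0774 s, i.e. 4.38 hours.

4.38 hours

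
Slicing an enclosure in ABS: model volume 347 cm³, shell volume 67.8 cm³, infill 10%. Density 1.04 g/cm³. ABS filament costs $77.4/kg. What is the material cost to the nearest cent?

Interior volume = 347 − 67.8, so 279.2 cm³.
Infill volume = 0.10 × 279.2 = 27.92 cm³.
Total printed volume = 67.8 + 27.92 = 95.72 cm³.
Mass = 95.72 × 1.04 = 99.5488 g.
Cost = 99.5488 g / 1000 × $77.4/kg = $7.71.

$7.71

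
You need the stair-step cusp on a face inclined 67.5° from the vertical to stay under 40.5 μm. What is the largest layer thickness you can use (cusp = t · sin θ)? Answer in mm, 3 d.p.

0.044 mm

t = h_c / sin θ = 0.0405 / 0.9239 = 0.044 mm.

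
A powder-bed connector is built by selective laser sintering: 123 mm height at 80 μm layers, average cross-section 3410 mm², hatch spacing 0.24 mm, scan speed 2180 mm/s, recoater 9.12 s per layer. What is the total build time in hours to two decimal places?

6.68 hours

Number of layers: 123 / 0.08 → 1538 (rounded up).
Hatch length per layer: 3410 / 0.24 → 14208.3 mm.
Scan time per layer = 14208.3 / 2180 = 6.5176 s.
Time per layer = 6.5176 + 9.12, so 15.6376 s.
1538 layers × 15.6376 s/layer = 24050.6288 s, i.e. 6.68 hours.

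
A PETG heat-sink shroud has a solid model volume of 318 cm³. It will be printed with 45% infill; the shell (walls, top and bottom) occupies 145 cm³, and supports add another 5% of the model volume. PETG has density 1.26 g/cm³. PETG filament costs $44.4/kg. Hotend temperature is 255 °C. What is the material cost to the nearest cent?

Infill region = 318 − 145, so 173 cm³.
Deposited infill: 0.45 × 173 → 77.85 cm³.
Support = 0.05 × 318 = 15.9 cm³.
Deposited volume = 145 + 77.85 + 15.9 = 238.75 cm³.
Mass = 238.75 × 1.26, so 300.825 g.
At $44.4/kg: 300.825/1000 × 44.4 = $13.36.

$13.36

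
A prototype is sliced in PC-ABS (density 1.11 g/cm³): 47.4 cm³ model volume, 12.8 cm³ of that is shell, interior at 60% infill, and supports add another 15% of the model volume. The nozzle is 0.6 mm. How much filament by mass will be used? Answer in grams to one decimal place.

45.1 g

Volume inside the shell: 47.4 − 12.8 → 34.6 cm³.
Infill deposited = 0.60 × 34.6 = 20.76 cm³.
Support = 0.15 × 47.4 = 7.11 cm³.
Total printed volume = 12.8 + 20.76 + 7.11 = 40.67 cm³.
Mass = 40.67 × 1.11, so 45.1437 g.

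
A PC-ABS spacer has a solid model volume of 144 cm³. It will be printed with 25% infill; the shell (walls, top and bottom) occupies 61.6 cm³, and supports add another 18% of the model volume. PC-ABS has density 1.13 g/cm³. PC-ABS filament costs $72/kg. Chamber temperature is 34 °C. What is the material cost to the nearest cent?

Infill region = 144 − 61.6 = 82.4 cm³.
Infill deposited = 0.25 × 82.4 = 20.6 cm³.
Support: 0.18 × 144 → 25.92 cm³.
Deposited volume: 61.6 + 20.6 + 25.92 → 108.12 cm³.
Mass = 108.12 × 1.13, so 122.1756 g.
Cost = 122.1756 g / 1000 × $72/kg = $8.80.

$8.80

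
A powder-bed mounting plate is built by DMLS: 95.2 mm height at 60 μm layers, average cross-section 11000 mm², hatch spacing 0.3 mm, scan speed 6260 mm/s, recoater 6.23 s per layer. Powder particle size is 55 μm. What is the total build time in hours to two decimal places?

Layers = ⌈95.2/0.06⌉ = 1587.
Per-layer scan distance = 11000 / 0.3, so 36666.7 mm.
Laser time per layer: 36666.7 / 6260 → 5.8573 s.
Per-layer time = 5.8573 + 6.23, so 12.0873 s.
Total: 1587 × 12.0873 s = 19182.5451 s → 5.33 hours.

5.33 hours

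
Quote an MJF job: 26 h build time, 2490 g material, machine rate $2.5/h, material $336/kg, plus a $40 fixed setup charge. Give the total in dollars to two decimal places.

Machine-time cost = 2.5 × 26 = $65.00.
Material charge: 336 × 2490/1000 → $836.64.
Total = 65.00 + 836.64 + 40 = $941.64.

$941.64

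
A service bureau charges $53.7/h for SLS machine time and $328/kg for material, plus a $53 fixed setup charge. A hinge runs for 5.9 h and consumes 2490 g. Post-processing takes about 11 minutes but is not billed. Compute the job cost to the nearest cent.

Machine-time cost = 53.7 × 5.9, so $316.83.
Feedstock cost = 328 × 2490/1000, so $816.72.
Total = 316.83 + 816.72 + 53 = $1186.55.

$1186.55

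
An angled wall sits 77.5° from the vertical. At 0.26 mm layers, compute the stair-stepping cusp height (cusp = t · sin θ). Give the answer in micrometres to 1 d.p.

253.8 μm

sin(77.5°) = 0.9763, so cusp = 0.26 × 0.9763 = 0.253838 mm → 253.8 μm.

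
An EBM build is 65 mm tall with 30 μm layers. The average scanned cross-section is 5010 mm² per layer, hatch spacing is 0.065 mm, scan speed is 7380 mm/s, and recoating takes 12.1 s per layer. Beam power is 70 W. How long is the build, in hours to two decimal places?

13.57 hours

Layer count = ceil(65 / 0.03) = 2167.
Per-layer scan distance = 5010 / 0.065, so 77076.9 mm.
Per-layer scan time = 77076.9 / 7380, so 10.444 s.
Per-layer time = 10.444 + 12.1, so 22.544 s.
Build time = 2167 × 22.544 = 48852.848 s = 13.57 hours.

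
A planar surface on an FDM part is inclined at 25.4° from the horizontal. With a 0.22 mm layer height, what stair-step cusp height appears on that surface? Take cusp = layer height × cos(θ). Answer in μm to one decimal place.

cos(25.4°) = 0.9033, so cusp = 0.22 × 0.9033 = 0.198726 mm → 198.7 μm.

198.7 μm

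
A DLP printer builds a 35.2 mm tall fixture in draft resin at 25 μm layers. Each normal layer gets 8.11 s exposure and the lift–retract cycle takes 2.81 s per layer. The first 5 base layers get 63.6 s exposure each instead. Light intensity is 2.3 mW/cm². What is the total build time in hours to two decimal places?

4.35 hours

Layers = ⌈35.2/0.025⌉ = 1408.
Burn-in layers = 5 × (63.6 + 2.81), so 332.05 s.
Normal layers = 1403 × (8.11 + 2.81), so 15320.76 s.
Total = 332.05 + 15320.76 = 15652.81 s = 4.35 hours.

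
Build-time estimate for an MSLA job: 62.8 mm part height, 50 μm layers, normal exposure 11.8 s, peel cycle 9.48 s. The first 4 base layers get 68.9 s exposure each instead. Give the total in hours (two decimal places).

7.49 hours

Layers = ⌈62.8/0.05⌉ = 1256.
Burn-in layers: 4 × (68.9 + 9.48) → 313.52 s.
Regular layers = 1252 × (11.8 + 9.48), so 26642.56 s.
Sum: 313.52 + 26642.56 = 26956.08 s → 7.49 hours.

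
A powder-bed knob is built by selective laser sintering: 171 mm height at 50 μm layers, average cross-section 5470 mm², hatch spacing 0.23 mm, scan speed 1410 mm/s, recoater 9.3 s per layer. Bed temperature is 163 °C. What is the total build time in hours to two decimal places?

24.86 hours

Number of layers: 171 / 0.05 → 3420 (rounded up).
Per-layer scan distance: 5470 / 0.23 → 23782.6 mm.
Laser time per layer = 23782.6 / 1410, so 16.8671 s.
Time per layer = 16.8671 + 9.3, so 26.1671 s.
Total: 3420 × 26.1671 s = 89491.482 s → 24.86 hours.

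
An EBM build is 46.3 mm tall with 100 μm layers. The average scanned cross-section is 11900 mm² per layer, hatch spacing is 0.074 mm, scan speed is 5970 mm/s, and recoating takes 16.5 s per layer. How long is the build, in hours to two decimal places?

Number of layers: 46.3 / 0.1 → 463 (rounded up).
Per-layer scan distance = 11900 / 0.074, so 160810.8 mm.
Per-layer scan time = 160810.8 / 5970, so 26.9365 s.
Per-layer time = 26.9365 + 16.5, so 43.4365 s.
463 layers × 43.4365 s/layer = 20111.0995 s, i.e. 5.59 hours.

5.59 hours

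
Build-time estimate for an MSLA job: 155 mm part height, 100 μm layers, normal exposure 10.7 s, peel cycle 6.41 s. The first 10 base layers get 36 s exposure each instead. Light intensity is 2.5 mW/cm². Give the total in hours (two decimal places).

Layers = ⌈155/0.1⌉ = 1550.
Burn-in layers = 10 × (36 + 6.41), so 424.1 s.
Remaining layers: 1540 × (10.7 + 6.41) → 26349.4 s.
Total = 424.1 + 26349.4 = 26773.5 s = 7.44 hours.

7.44 hours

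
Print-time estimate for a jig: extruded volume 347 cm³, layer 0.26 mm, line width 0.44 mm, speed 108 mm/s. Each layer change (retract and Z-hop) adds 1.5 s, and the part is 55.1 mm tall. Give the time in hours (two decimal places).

7.89 hours

Bead cross-section = 0.26 × 0.44 = 0.1144 mm².
Total extruded path = 347000/0.1144 = 3033216.8 mm.
Time extruding = 3033216.8 / 108, so 28085.3 s.
Layer count = ceil(55.1 / 0.26) = 212.
Non-print overhead = 212 × 1.5 = 318 s.
Total = 28085.3 + 318 = 28403.3 s = 7.89 hours.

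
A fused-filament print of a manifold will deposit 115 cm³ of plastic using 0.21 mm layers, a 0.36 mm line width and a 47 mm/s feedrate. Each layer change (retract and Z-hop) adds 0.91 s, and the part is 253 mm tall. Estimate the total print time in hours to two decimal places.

9.29 hours

Line area = 0.21 × 0.36 = 0.0756 mm².
Path length: 115000 mm³ / 0.0756 mm² → 1521164 mm.
Extrusion time = 1521164 / 47, so 32365.2 s.
Layers = ⌈253/0.21⌉ = 1205.
Non-print overhead = 1205 × 0.91, so 1096.55 s.
Altogether 32365.2 + 1096.55 = 33461.75 s, i.e. 9.29 hours.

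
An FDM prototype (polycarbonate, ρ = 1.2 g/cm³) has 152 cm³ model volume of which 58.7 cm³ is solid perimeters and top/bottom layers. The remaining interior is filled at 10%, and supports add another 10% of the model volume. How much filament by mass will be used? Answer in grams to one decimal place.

Interior volume = 152 − 58.7, so 93.3 cm³.
Infill volume = 0.10 × 93.3 = 9.33 cm³.
Support = 0.10 × 152 = 15.2 cm³.
Deposited volume: 58.7 + 9.33 + 15.2 → 83.23 cm³.
Mass: 83.23 × 1.2 → 99.876 g.

99.9 g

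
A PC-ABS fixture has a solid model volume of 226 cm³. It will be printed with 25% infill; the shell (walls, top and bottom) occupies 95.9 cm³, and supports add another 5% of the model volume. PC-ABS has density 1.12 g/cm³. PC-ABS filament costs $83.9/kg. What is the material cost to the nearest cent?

Volume inside the shell = 226 − 95.9 = 130.1 cm³.
Infill deposited = 0.25 × 130.1 = 32.525 cm³.
Support: 0.05 × 226 → 11.3 cm³.
Total printed volume: 95.9 + 32.525 + 11.3 → 139.725 cm³.
Mass = 139.725 × 1.12 = 156.492 g.
At $83.9/kg: 156.492/1000 × 83.9 = $13.13.

$13.13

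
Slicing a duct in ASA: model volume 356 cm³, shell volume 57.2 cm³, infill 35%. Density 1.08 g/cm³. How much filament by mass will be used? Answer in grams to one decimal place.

Volume inside the shell: 356 − 57.2 → 298.8 cm³.
Infill volume = 0.35 × 298.8 = 104.58 cm³.
Deposited volume = 57.2 + 104.58 = 161.78 cm³.
Mass = 161.78 × 1.08 = 174.7224 g.

174.7 g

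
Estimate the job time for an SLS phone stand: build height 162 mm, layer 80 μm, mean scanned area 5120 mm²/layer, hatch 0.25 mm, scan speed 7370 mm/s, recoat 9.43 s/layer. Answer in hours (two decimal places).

Number of layers: 162 / 0.08 → 2025 (rounded up).
Hatch length per layer = 5120 / 0.25, so 20480 mm.
Laser time per layer = 20480 / 7370 = 2.7788 s.
Time per layer: 2.7788 + 9.43 → 12.2088 s.
2025 layers × 12.2088 s/layer = 24722.82 s, i.e. 6.87 hours.

6.87 hours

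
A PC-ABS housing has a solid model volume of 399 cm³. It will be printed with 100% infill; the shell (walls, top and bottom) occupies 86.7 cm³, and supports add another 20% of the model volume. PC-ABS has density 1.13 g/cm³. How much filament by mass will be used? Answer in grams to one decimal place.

Volume inside the shell = 399 − 86.7, so 312.3 cm³.
Infill deposited = 1.00 × 312.3, so 312.3 cm³.
Support: 0.20 × 399 → 79.8 cm³.
Total printed volume = 86.7 + 312.3 + 79.8 = 478.8 cm³.
Mass: 478.8 × 1.13 → 541.044 g.

541.0 g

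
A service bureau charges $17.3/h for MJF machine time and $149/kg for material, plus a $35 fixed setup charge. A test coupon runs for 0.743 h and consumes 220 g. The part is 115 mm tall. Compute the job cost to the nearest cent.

$80.63

Machine-time cost = 17.3 × 0.743, so $12.8539.
Material cost: 149 × 220/1000 → $32.78.
Total = 12.8539 + 32.78 + 35 = 80.6339 ≈ $80.63.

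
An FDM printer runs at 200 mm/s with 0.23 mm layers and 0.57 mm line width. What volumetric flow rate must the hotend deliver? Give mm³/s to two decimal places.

26.22

A: 0.23 × 0.57 → 0.1311 mm².
Volumetric flow = 200 × 0.1311 = 26.22 mm³/s.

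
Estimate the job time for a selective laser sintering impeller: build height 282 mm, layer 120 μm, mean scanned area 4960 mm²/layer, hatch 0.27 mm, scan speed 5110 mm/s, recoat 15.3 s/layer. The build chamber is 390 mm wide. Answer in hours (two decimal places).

Number of layers: 282 / 0.12 → 2350 (rounded up).
Per-layer scan distance = 4960 / 0.27, so 18370.4 mm.
Scan time per layer: 18370.4 / 5110 → 3.595 s.
Time per layer = 3.595 + 15.3 = 18.895 s.
2350 layers × 18.895 s/layer = 44403.25 s, i.e. 12.33 hours.

12.33 hours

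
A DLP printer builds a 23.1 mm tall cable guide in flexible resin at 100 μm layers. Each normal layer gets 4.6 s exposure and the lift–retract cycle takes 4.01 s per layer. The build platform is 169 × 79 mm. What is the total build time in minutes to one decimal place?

33.1 minutes

Layers = ⌈23.1/0.1⌉ = 231.
Per-layer time = 4.6 + 4.01 = 8.61 s.
Build time: 231 × 8.61 s = 1988.91 s, i.e. 33.1 minutes.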